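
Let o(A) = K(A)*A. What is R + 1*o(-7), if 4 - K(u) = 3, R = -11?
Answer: -18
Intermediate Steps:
K(u) = 1 (K(u) = 4 - 1*3 = 4 - 3 = 1)
o(A) = A (o(A) = 1*A = A)
R + 1*o(-7) = -11 + 1*(-7) = -11 - 7 = -18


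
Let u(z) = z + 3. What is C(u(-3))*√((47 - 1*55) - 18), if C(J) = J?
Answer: 0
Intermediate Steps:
u(z) = 3 + z
C(u(-3))*√((47 - 1*55) - 18) = (3 - 3)*√((47 - 1*55) - 18) = 0*√((47 - 55) - 18) = 0*√(-8 - 18) = 0*√(-26) = 0*(I*√26) = 0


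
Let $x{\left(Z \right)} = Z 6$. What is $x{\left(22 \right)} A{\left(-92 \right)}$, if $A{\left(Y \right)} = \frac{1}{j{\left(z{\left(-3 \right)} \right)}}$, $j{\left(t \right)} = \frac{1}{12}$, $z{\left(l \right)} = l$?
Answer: $1584$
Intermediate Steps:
$x{\left(Z \right)} = 6 Z$
$j{\left(t \right)} = \frac{1}{12}$
$A{\left(Y \right)} = 12$ ($A{\left(Y \right)} = \frac{1}{\frac{1}{12}} = 12$)
$x{\left(22 \right)} A{\left(-92 \right)} = 6 \cdot 22 \cdot 12 = 132 \cdot 12 = 1584$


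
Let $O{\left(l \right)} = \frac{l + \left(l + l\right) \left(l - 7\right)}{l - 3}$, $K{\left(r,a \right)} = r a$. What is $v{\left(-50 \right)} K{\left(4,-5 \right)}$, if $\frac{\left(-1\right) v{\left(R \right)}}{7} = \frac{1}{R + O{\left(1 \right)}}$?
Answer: $- \frac{280}{89} \approx -3.1461$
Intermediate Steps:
$K{\left(r,a \right)} = a r$
$O{\left(l \right)} = \frac{l + 2 l \left(-7 + l\right)}{-3 + l}$
$v{\left(R \right)} = - \frac{7}{\frac{11}{2} + R}$ ($v{\left(R \right)} = - \frac{7}{R + 1 \frac{1}{-3 + 1} \left(-13 + 2 \cdot 1\right)} = - \frac{7}{R + 1 \frac{1}{-2} \left(-13 + 2\right)} = - \frac{7}{R + 1 \left(- \frac{1}{2}\right) \left(-11\right)} = - \frac{7}{R + \frac{11}{2}} = - \frac{7}{\frac{11}{2} + R}$)
$v{\left(-50 \right)} K{\left(4,-5 \right)} = - \frac{14}{11 + 2 \left(-50\right)} \left(\left(-5\right) 4\right) = - \frac{14}{11 - 100} \left(-20\right) = - \frac{14}{-89} \left(-20\right) = \left(-14\right) \left(- \frac{1}{89}\right) \left(-20\right) = \frac{14}{89} \left(-20\right) = - \frac{280}{89}$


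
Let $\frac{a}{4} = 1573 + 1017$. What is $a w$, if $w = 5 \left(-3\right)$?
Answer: $-155400$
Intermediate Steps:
$a = 10360$ ($a = 4 \left(1573 + 1017\right) = 4 \cdot 2590 = 10360$)
$w = -15$
$a w = 10360 \left(-15\right) = -155400$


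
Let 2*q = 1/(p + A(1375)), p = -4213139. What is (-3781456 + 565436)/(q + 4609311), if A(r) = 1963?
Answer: -27086452479040/38821239719471 ≈ -0.69772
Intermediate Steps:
q = -1/8422352 (q = 1/(2*(-4213139 + 1963)) = (1/2)/(-4211176) = (1/2)*(-1/4211176) = -1/8422352 ≈ -1.1873e-7)
(-3781456 + 565436)/(q + 4609311) = (-3781456 + 565436)/(-1/8422352 + 4609311) = -3216020/38821239719471/8422352 = -3216020*8422352/38821239719471 = -27086452479040/38821239719471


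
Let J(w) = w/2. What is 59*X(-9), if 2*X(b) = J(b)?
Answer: -531/4 ≈ -132.75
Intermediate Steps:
J(w) = w/2 (J(w) = w*(½) = w/2)
X(b) = b/4 (X(b) = (b/2)/2 = b/4)
59*X(-9) = 59*((¼)*(-9)) = 59*(-9/4) = -531/4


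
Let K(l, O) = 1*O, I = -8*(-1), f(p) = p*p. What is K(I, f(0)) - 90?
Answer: -90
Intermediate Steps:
f(p) = p²
I = 8
K(l, O) = O
K(I, f(0)) - 90 = 0² - 90 = 0 - 90 = -90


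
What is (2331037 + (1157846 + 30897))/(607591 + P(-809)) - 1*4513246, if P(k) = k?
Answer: -124479677936/27581 ≈ -4.5132e+6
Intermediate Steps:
(2331037 + (1157846 + 30897))/(607591 + P(-809)) - 1*4513246 = (2331037 + (1157846 + 30897))/(607591 - 809) - 1*4513246 = (2331037 + 1188743)/606782 - 4513246 = 3519780*(1/606782) - 4513246 = 159990/27581 - 4513246 = -124479677936/27581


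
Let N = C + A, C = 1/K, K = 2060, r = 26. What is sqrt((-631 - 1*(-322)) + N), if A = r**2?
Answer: 7*sqrt(7945935)/1030 ≈ 19.157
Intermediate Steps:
C = 1/2060 ≈ 0.00048544
A = 676 (A = 26**2 = 676)
N = 1392561/2060 (N = 1/2060 + 676 = 1392561/2060 ≈ 676.00)
sqrt((-631 - 1*(-322)) + N) = sqrt((-631 - 1*(-322)) + 1392561/2060) = sqrt((-631 + 322) + 1392561/2060) = sqrt(-309 + 1392561/2060) = sqrt(756021/2060) = 7*sqrt(7945935)/1030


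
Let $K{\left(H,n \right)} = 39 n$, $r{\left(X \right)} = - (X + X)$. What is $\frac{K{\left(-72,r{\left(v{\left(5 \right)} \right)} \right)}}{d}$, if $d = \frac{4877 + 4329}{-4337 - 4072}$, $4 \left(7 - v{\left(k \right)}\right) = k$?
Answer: $\frac{7542873}{18412} \approx 409.67$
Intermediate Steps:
$v{\left(k \right)} = 7 - \frac{k}{4}$
$r{\left(X \right)} = - 2 X$
$d = - \frac{9206}{8409}$ ($d = \frac{9206}{-8409} = 9206 \left(- \frac{1}{8409}\right) = - \frac{9206}{8409} \approx -1.0948$)
$\frac{K{\left(-72,r{\left(v{\left(5 \right)} \right)} \right)}}{d} = \frac{39 \left(- 2 \left(7 - \frac{5}{4}\right)\right)}{- \frac{9206}{8409}} = 39 \left(- 2 \left(7 - \frac{5}{4}\right)\right) \left(- \frac{8409}{9206}\right) = 39 \left(\left(-2\right) \frac{23}{4}\right) \left(- \frac{8409}{9206}\right) = 39 \left(- \frac{23}{2}\right) \left(- \frac{8409}{9206}\right) = \left(- \frac{897}{2}\right) \left(- \frac{8409}{9206}\right) = \frac{7542873}{18412}$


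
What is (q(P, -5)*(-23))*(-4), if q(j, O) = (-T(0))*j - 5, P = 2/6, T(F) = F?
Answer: -460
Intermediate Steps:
P = ⅓ (P = 2*(⅙) = ⅓ ≈ 0.33333)
q(j, O) = -5 (q(j, O) = (-1*0)*j - 5 = 0*j - 5 = 0 - 5 = -5)
(q(P, -5)*(-23))*(-4) = -5*(-23)*(-4) = 115*(-4) = -460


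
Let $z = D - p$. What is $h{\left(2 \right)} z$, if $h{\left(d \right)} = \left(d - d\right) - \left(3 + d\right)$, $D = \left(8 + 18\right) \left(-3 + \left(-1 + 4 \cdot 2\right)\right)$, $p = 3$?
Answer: $-505$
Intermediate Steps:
$D = 104$ ($D = 26 \left(-3 + \left(-1 + 8\right)\right) = 26 \left(-3 + 7\right) = 26 \cdot 4 = 104$)
$h{\left(d \right)} = -3 - d$ ($h{\left(d \right)} = 0 - \left(3 + d\right) = -3 - d$)
$z = 101$ ($z = 104 - 3 = 101$)
$h{\left(2 \right)} z = \left(-3 - 2\right) 101 = \left(-5\right) 101 = -505$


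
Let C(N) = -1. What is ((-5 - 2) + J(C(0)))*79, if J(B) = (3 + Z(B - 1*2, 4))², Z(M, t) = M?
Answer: -553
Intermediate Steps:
J(B) = (1 + B)² (J(B) = (3 + (B - 1*2))² = (3 + (B - 2))² = (3 + (-2 + B))² = (1 + B)²)
((-5 - 2) + J(C(0)))*79 = ((-5 - 2) + (1 - 1)²)*79 = (-7 + 0²)*79 = (-7 + 0)*79 = -7*79 = -553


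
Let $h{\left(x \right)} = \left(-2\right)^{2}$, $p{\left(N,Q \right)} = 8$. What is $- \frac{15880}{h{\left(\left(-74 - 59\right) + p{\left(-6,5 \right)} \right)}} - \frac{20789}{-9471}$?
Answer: $- \frac{37579081}{9471} \approx -3967.8$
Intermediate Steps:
$h{\left(x \right)} = 4$
$- \frac{15880}{h{\left(\left(-74 - 59\right) + p{\left(-6,5 \right)} \right)}} - \frac{20789}{-9471} = - \frac{15880}{4} - \frac{20789}{-9471} = \left(-15880\right) \frac{1}{4} - - \frac{20789}{9471} = -3970 + \frac{20789}{9471} = - \frac{37579081}{9471}$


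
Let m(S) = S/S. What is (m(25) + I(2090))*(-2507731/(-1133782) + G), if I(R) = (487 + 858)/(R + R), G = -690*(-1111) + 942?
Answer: 73968400269175/72910904 ≈ 1.0145e+6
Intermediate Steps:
G = 767532 (G = 766590 + 942 = 767532)
m(S) = 1
I(R) = 1345/(2*R) (I(R) = 1345/((2*R)) = 1345*(1/(2*R)) = 1345/(2*R))
(m(25) + I(2090))*(-2507731/(-1133782) + G) = (1 + (1345/2)/2090)*(-2507731/(-1133782) + 767532) = (1 + (1345/2)*(1/2090))*(-2507731*(-1/1133782) + 767532) = (1 + 269/836)*(2507731/1133782 + 767532) = (1105/836)*(870216473755/1133782) = 73968400269175/72910904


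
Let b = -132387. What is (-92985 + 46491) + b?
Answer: -178881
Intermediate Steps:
(-92985 + 46491) + b = (-92985 + 46491) - 132387 = -46494 - 132387 = -178881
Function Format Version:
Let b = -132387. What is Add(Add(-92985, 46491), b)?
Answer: -178881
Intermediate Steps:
Add(Add(-92985, 46491), b) = Add(Add(-92985, 46491), -132387) = Add(-46494, -132387) = -178881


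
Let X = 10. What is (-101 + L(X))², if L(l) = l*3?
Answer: 5041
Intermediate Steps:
L(l) = 3*l
(-101 + L(X))² = (-101 + 3*10)² = (-101 + 30)² = (-71)² = 5041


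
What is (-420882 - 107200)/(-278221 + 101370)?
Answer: 528082/176851 ≈ 2.9860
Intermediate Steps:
(-420882 - 107200)/(-278221 + 101370) = -528082/(-176851) = -528082*(-1/176851) = 528082/176851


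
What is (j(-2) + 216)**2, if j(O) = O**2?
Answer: 48400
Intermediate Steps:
(j(-2) + 216)**2 = ((-2)**2 + 216)**2 = (4 + 216)**2 = 220**2 = 48400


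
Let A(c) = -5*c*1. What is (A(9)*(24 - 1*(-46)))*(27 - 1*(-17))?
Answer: -138600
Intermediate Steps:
A(c) = -5*c
(A(9)*(24 - 1*(-46)))*(27 - 1*(-17)) = ((-5*9)*(24 - 1*(-46)))*(27 - 1*(-17)) = (-45*(24 + 46))*(27 + 17) = -45*70*44 = -3150*44 = -138600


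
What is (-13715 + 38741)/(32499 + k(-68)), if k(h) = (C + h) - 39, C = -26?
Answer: 12513/16183 ≈ 0.77322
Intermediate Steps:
k(h) = -65 + h (k(h) = (-26 + h) - 39 = -65 + h)
(-13715 + 38741)/(32499 + k(-68)) = (-13715 + 38741)/(32499 + (-65 - 68)) = 25026/(32499 - 133) = 25026/32366 = 25026*(1/32366) = 12513/16183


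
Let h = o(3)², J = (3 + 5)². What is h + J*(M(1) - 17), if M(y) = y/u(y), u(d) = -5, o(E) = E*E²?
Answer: -1859/5 ≈ -371.80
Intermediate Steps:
o(E) = E³
J = 64 (J = 8² = 64)
M(y) = -y/5 (M(y) = y/(-5) = y*(-⅕) = -y/5)
h = 729 (h = (3³)² = 27² = 729)
h + J*(M(1) - 17) = 729 + 64*(-⅕*1 - 17) = 729 + 64*(-⅕ - 17) = 729 + 64*(-86/5) = 729 - 5504/5 = -1859/5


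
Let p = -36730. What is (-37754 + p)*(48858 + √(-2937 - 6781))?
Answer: -3639139272 - 74484*I*√9718 ≈ -3.6391e+9 - 7.3426e+6*I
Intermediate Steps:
(-37754 + p)*(48858 + √(-2937 - 6781)) = (-37754 - 36730)*(48858 + √(-2937 - 6781)) = -74484*(48858 + √(-9718)) = -74484*(48858 + I*√9718) = -3639139272 - 74484*I*√9718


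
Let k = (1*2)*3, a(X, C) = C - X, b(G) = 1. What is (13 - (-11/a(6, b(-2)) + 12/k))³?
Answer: 85184/125 ≈ 681.47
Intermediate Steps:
k = 6 (k = 2*3 = 6)
(13 - (-11/a(6, b(-2)) + 12/k))³ = (13 - (-11/(1 - 1*6) + 12/6))³ = (13 - (-11/(1 - 6) + 12*(⅙)))³ = (13 - (-11/(-5) + 2))³ = (13 - (-11*(-⅕) + 2))³ = (13 - (11/5 + 2))³ = (13 - 1*21/5)³ = (13 - 21/5)³ = (44/5)³ = 85184/125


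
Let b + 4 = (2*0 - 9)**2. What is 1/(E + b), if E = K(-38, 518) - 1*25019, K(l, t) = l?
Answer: -1/24980 ≈ -4.0032e-5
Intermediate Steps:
b = 77 (b = -4 + (2*0 - 9)**2 = -4 + (0 - 9)**2 = -4 + (-9)**2 = -4 + 81 = 77)
E = -25057 (E = -38 - 1*25019 = -38 - 25019 = -25057)
1/(E + b) = 1/(-25057 + 77) = 1/(-24980) = -1/24980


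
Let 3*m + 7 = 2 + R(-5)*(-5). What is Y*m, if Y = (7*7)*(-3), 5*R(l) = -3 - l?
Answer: 343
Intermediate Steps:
R(l) = -⅗ - l/5 (R(l) = (-3 - l)/5 = -⅗ - l/5)
m = -7/3 (m = -7/3 + (2 + (-⅗ - ⅕*(-5))*(-5))/3 = -7/3 + (2 + (-⅗ + 1)*(-5))/3 = -7/3 + (2 + (⅖)*(-5))/3 = -7/3 + (2 - 2)/3 = -7/3 + (⅓)*0 = -7/3 + 0 = -7/3 ≈ -2.3333)
Y = -147 (Y = 49*(-3) = -147)
Y*m = -147*(-7/3) = 343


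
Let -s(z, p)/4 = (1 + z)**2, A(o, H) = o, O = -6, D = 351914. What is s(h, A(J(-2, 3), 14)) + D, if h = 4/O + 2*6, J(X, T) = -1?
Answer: 3161750/9 ≈ 3.5131e+5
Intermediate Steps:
h = 34/3 (h = 4/(-6) + 2*6 = 4*(-1/6) + 12 = -2/3 + 12 = 34/3 ≈ 11.333)
s(z, p) = -4*(1 + z)**2
s(h, A(J(-2, 3), 14)) + D = -4*(1 + 34/3)**2 + 351914 = -4*(37/3)**2 + 351914 = -4*1369/9 + 351914 = -5476/9 + 351914 = 3161750/9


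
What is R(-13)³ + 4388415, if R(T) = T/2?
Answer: 35105123/8 ≈ 4.3881e+6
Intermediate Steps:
R(T) = T/2 (R(T) = T*(½) = T/2)
R(-13)³ + 4388415 = ((½)*(-13))³ + 4388415 = (-13/2)³ + 4388415 = -2197/8 + 4388415 = 35105123/8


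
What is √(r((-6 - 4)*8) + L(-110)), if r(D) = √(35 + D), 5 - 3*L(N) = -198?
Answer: √(609 + 27*I*√5)/3 ≈ 8.2361 + 0.40725*I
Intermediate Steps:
L(N) = 203/3 (L(N) = 5/3 - ⅓*(-198) = 5/3 + 66 = 203/3)
√(r((-6 - 4)*8) + L(-110)) = √(√(35 + (-6 - 4)*8) + 203/3) = √(√(35 - 10*8) + 203/3) = √(√(35 - 80) + 203/3) = √(√(-45) + 203/3) = √(3*I*√5 + 203/3) = √(203/3 + 3*I*√5)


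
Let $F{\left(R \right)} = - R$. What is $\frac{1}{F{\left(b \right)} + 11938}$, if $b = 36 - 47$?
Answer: $\frac{1}{11949} \approx 8.3689 \cdot 10^{-5}$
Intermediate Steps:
$b = -11$
$\frac{1}{F{\left(b \right)} + 11938} = \frac{1}{\left(-1\right) \left(-11\right) + 11938} = \frac{1}{11 + 11938} = \frac{1}{11949}$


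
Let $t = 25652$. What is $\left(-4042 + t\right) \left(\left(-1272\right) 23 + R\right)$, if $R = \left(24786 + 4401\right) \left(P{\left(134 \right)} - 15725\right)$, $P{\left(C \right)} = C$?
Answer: $-9834360334530$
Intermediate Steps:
$R = -455054517$ ($R = \left(24786 + 4401\right) \left(134 - 15725\right) = 29187 \left(-15591\right) = -455054517$)
$\left(-4042 + t\right) \left(\left(-1272\right) 23 + R\right) = \left(-4042 + 25652\right) \left(\left(-1272\right) 23 - 455054517\right) = 21610 \left(-29256 - 455054517\right) = 21610 \left(-455083773\right) = -9834360334530$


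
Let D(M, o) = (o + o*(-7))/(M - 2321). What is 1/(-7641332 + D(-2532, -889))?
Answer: -4853/37083389530 ≈ -1.3087e-7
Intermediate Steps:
D(M, o) = -6*o/(-2321 + M) (D(M, o) = (o - 7*o)/(-2321 + M) = (-6*o)/(-2321 + M) = -6*o/(-2321 + M))
1/(-7641332 + D(-2532, -889)) = 1/(-7641332 - 6*(-889)/(-2321 - 2532)) = 1/(-7641332 - 6*(-889)/(-4853)) = 1/(-7641332 - 6*(-889)*(-1/4853)) = 1/(-7641332 - 5334/4853) = 1/(-37083389530/4853) = -4853/37083389530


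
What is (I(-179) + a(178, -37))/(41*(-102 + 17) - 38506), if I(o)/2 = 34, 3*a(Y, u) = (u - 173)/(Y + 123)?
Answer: -2914/1805613 ≈ -0.0016139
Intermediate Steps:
a(Y, u) = (-173 + u)/(3*(123 + Y)) (a(Y, u) = ((u - 173)/(Y + 123))/3 = ((-173 + u)/(123 + Y))/3 = (-173 + u)/(3*(123 + Y)))
I(o) = 68 (I(o) = 2*34 = 68)
(I(-179) + a(178, -37))/(41*(-102 + 17) - 38506) = (68 + (-173 - 37)/(3*(123 + 178)))/(41*(-102 + 17) - 38506) = (68 + (⅓)*(-210)/301)/(41*(-85) - 38506) = (68 + (⅓)*(1/301)*(-210))/(-3485 - 38506) = (68 - 10/43)/(-41991) = (2914/43)*(-1/41991) = -2914/1805613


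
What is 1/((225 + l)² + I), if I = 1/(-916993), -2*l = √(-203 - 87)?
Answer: 1833986*I/(3*(137548950*√290 + 30904192421*I)) ≈ 1.9668e-5 + 1.4908e-6*I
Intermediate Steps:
l = -I*√290/2 (l = -√(-203 - 87)/2 = -I*√290/2 ≈ -8.5147*I)
I = -1/916993 ≈ -1.0905e-6
1/((225 + l)² + I) = 1/((225 - I*√290/2)² - 1/916993) = 1/(-1/916993 + (225 - I*√290/2)²)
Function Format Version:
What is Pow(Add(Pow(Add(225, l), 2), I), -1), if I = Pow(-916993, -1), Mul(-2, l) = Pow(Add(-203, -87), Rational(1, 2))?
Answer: Mul(Rational(1833986, 3), I, Pow(Add(Mul(137548950, Pow(290, Rational(1, 2))), Mul(30904192421, I)), -1)) ≈ Add(1.9668e-5, Mul(1.4908e-6, I))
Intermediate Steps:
l = Mul(Rational(-1, 2), I, Pow(290, Rational(1, 2))) (l = Mul(Rational(-1, 2), Pow(Add(-203, -87), Rational(1, 2))) = Mul(Rational(-1, 2), Pow(-290, Rational(1, 2))) = Mul(Rational(-1, 2), Mul(I, Pow(290, Rational(1, 2)))) = Mul(Rational(-1, 2), I, Pow(290, Rational(1, 2))) ≈ Mul(-8.5147, I))
I = Rational(-1, 916993) ≈ -1.0905e-6
Pow(Add(Pow(Add(225, l), 2), I), -1) = Pow(Add(Pow(Add(225, Mul(Rational(-1, 2), I, Pow(290, Rational(1, 2)))), 2), Rational(-1, 916993)), -1) = Pow(Add(Rational(-1, 916993), Pow(Add(225, Mul(Rational(-1, 2), I, Pow(290, Rational(1, 2)))), 2)), -1)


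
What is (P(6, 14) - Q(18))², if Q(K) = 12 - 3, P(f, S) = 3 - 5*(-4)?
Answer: 196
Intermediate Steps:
P(f, S) = 23 (P(f, S) = 3 + 20 = 23)
Q(K) = 9
(P(6, 14) - Q(18))² = (23 - 1*9)² = (23 - 9)² = 14² = 196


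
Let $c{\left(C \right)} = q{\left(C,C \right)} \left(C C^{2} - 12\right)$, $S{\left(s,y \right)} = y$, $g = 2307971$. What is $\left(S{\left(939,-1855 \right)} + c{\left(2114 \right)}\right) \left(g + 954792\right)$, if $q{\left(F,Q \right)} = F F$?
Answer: $137755974397134643254971$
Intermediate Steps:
$q{\left(F,Q \right)} = F^{2}$
$c{\left(C \right)} = C^{2} \left(-12 + C^{3}\right)$ ($c{\left(C \right)} = C^{2} \left(C C^{2} - 12\right) = C^{2} \left(C^{3} - 12\right) = C^{2} \left(-12 + C^{3}\right)$)
$\left(S{\left(939,-1855 \right)} + c{\left(2114 \right)}\right) \left(g + 954792\right) = \left(-1855 + 2114^{2} \left(-12 + 2114^{3}\right)\right) \left(2307971 + 954792\right) = \left(-1855 + 4468996 \left(-12 + 9447457544\right)\right) 3262763 = \left(-1855 + 4468996 \cdot 9447457532\right) 3262763 = \left(-1855 + 42220649920677872\right) 3262763 = 42220649920676017 \cdot 3262763 = 137755974397134643254971$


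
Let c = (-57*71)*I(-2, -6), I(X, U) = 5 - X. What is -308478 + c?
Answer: -336807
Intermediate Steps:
c = -28329 (c = (-57*71)*(5 - 1*(-2)) = -4047*(5 + 2) = -4047*7 = -28329)
-308478 + c = -308478 - 28329 = -336807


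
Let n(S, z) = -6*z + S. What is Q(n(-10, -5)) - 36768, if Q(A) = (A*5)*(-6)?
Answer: -37368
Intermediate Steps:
n(S, z) = S - 6*z
Q(A) = -30*A (Q(A) = (5*A)*(-6) = -30*A)
Q(n(-10, -5)) - 36768 = -30*(-10 - 6*(-5)) - 36768 = -30*(-10 + 30) - 36768 = -30*20 - 36768 = -600 - 36768 = -37368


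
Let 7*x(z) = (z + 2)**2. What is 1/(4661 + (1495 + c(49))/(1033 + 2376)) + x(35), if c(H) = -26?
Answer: 21754553705/111235726 ≈ 195.57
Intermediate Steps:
x(z) = (2 + z)**2/7 (x(z) = (z + 2)**2/7 = (2 + z)**2/7)
1/(4661 + (1495 + c(49))/(1033 + 2376)) + x(35) = 1/(4661 + (1495 - 26)/(1033 + 2376)) + (2 + 35)**2/7 = 1/(4661 + 1469/3409) + (1/7)*37**2 = 1/(4661 + 1469*(1/3409)) + (1/7)*1369 = 1/(4661 + 1469/3409) + 1369/7 = 1/(15890818/3409) + 1369/7 = 3409/15890818 + 1369/7 = 21754553705/111235726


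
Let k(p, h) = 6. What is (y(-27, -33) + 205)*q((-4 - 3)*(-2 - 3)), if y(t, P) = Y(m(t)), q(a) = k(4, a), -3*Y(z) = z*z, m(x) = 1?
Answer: 1228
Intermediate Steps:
Y(z) = -z²/3 (Y(z) = -z*z/3 = -z²/3)
q(a) = 6
y(t, P) = -⅓ (y(t, P) = -⅓*1² = -⅓*1 = -⅓)
(y(-27, -33) + 205)*q((-4 - 3)*(-2 - 3)) = (-⅓ + 205)*6 = (614/3)*6 = 1228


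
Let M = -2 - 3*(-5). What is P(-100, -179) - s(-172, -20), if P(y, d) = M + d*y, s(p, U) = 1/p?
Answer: 3081037/172 ≈ 17913.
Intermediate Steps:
M = 13 (M = -2 + 15 = 13)
P(y, d) = 13 + d*y
P(-100, -179) - s(-172, -20) = (13 - 179*(-100)) - 1/(-172) = (13 + 17900) - 1*(-1/172) = 17913 + 1/172 = 3081037/172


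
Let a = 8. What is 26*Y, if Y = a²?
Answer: 1664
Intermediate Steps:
Y = 64 (Y = 8² = 64)
26*Y = 26*64 = 1664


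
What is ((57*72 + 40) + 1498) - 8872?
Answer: -3230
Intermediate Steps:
((57*72 + 40) + 1498) - 8872 = ((4104 + 40) + 1498) - 8872 = (4144 + 1498) - 8872 = 5642 - 8872 = -3230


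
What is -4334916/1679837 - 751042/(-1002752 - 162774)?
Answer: -1895414582831/978946849631 ≈ -1.9362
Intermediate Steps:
-4334916/1679837 - 751042/(-1002752 - 162774) = -4334916*1/1679837 - 751042/(-1165526) = -4334916/1679837 - 751042*(-1/1165526) = -4334916/1679837 + 375521/582763 = -1895414582831/978946849631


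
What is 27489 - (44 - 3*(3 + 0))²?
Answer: 26264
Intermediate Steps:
27489 - (44 - 3*(3 + 0))² = 27489 - (44 - 3*3)² = 27489 - (44 - 9)² = 27489 - 1*35² = 27489 - 1*1225 = 27489 - 1225 = 26264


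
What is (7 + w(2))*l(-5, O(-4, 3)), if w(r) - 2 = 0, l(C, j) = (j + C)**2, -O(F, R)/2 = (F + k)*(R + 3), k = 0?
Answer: 16641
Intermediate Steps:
O(F, R) = -2*F*(3 + R) (O(F, R) = -2*(F + 0)*(R + 3) = -2*F*(3 + R))
l(C, j) = (C + j)**2
w(r) = 2 (w(r) = 2 + 0 = 2)
(7 + w(2))*l(-5, O(-4, 3)) = (7 + 2)*(-5 + 2*(-4)*(-3 - 1*3))**2 = 9*(-5 + 2*(-4)*(-3 - 3))**2 = 9*(-5 + 2*(-4)*(-6))**2 = 9*(-5 + 48)**2 = 9*43**2 = 9*1849 = 16641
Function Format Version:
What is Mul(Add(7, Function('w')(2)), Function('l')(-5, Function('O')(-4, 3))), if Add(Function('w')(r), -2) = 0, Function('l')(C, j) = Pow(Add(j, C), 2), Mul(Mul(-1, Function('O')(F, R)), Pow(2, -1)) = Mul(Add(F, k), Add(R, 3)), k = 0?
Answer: 16641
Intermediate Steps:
Function('O')(F, R) = Mul(-2, F, Add(3, R)) (Function('O')(F, R) = Mul(-2, Mul(Add(F, 0), Add(R, 3))) = Mul(-2, Mul(F, Add(3, R))) = Mul(-2, F, Add(3, R)))
Function('l')(C, j) = Pow(Add(C, j), 2)
Function('w')(r) = 2 (Function('w')(r) = Add(2, 0) = 2)
Mul(Add(7, Function('w')(2)), Function('l')(-5, Function('O')(-4, 3))) = Mul(Add(7, 2), Pow(Add(-5, Mul(2, -4, Add(-3, Mul(-1, 3)))), 2)) = Mul(9, Pow(Add(-5, Mul(2, -4, Add(-3, -3))), 2)) = Mul(9, Pow(Add(-5, Mul(2, -4, -6)), 2)) = Mul(9, Pow(Add(-5, 48), 2)) = Mul(9, Pow(43, 2)) = Mul(9, 1849) = 16641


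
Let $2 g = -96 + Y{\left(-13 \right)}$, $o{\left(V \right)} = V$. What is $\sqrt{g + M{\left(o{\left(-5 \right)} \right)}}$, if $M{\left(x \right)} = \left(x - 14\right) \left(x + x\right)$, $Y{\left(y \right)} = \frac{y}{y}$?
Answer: $\frac{\sqrt{570}}{2} \approx 11.937$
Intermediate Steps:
$Y{\left(y \right)} = 1$
$M{\left(x \right)} = 2 x \left(-14 + x\right)$ ($M{\left(x \right)} = \left(-14 + x\right) 2 x = 2 x \left(-14 + x\right)$)
$g = - \frac{95}{2}$ ($g = \frac{-96 + 1}{2} = \frac{1}{2} \left(-95\right) = - \frac{95}{2} \approx -47.5$)
$\sqrt{g + M{\left(o{\left(-5 \right)} \right)}} = \sqrt{- \frac{95}{2} + 2 \left(-5\right) \left(-14 - 5\right)} = \sqrt{- \frac{95}{2} + 2 \left(-5\right) \left(-19\right)} = \sqrt{- \frac{95}{2} + 190} = \sqrt{\frac{285}{2}} = \frac{\sqrt{570}}{2}$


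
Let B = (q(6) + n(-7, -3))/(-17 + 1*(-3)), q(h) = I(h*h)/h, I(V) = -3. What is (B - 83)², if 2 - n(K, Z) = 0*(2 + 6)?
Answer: 11042329/1600 ≈ 6901.5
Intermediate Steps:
n(K, Z) = 2 (n(K, Z) = 2 - 0*(2 + 6) = 2 - 0*8 = 2 - 1*0 = 2 + 0 = 2)
q(h) = -3/h
B = -3/40 (B = (-3/6 + 2)/(-17 + 1*(-3)) = (-3*⅙ + 2)/(-17 - 3) = (-½ + 2)/(-20) = (3/2)*(-1/20) = -3/40 ≈ -0.075000)
(B - 83)² = (-3/40 - 83)² = (-3323/40)² = 11042329/1600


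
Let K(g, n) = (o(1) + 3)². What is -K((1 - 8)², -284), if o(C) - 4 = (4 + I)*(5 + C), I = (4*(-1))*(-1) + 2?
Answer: -4489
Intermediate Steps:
I = 6 (I = -4*(-1) + 2 = 4 + 2 = 6)
o(C) = 54 + 10*C (o(C) = 4 + (4 + 6)*(5 + C) = 4 + 10*(5 + C) = 4 + (50 + 10*C) = 54 + 10*C)
K(g, n) = 4489 (K(g, n) = ((54 + 10*1) + 3)² = ((54 + 10) + 3)² = (64 + 3)² = 67² = 4489)
-K((1 - 8)², -284) = -1*4489 = -4489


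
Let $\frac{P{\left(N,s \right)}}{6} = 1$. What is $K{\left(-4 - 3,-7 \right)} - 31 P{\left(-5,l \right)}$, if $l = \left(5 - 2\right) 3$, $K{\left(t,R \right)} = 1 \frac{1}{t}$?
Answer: $- \frac{1303}{7} \approx -186.14$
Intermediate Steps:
$K{\left(t,R \right)} = \frac{1}{t}$
$l = 9$ ($l = 3 \cdot 3 = 9$)
$P{\left(N,s \right)} = 6$ ($P{\left(N,s \right)} = 6 \cdot 1 = 6$)
$K{\left(-4 - 3,-7 \right)} - 31 P{\left(-5,l \right)} = \frac{1}{-4 - 3} - 186 = \frac{1}{-7} - 186 = - \frac{1}{7} - 186 = - \frac{1303}{7}$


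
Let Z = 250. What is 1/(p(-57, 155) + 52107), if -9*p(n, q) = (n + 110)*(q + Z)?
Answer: 1/49722 ≈ 2.0112e-5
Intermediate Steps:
p(n, q) = -(110 + n)*(250 + q)/9 (p(n, q) = -(n + 110)*(q + 250)/9 = -(110 + n)*(250 + q)/9)
1/(p(-57, 155) + 52107) = 1/((-27500/9 - 250/9*(-57) - 110/9*155 - ⅑*(-57)*155) + 52107) = 1/((-27500/9 + 4750/3 - 17050/9 + 2945/3) + 52107) = 1/(-2385 + 52107) = 1/49722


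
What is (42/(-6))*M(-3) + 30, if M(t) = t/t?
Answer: 23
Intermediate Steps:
M(t) = 1
(42/(-6))*M(-3) + 30 = (42/(-6))*1 + 30 = (42*(-⅙))*1 + 30 = -7*1 + 30 = -7 + 30 = 23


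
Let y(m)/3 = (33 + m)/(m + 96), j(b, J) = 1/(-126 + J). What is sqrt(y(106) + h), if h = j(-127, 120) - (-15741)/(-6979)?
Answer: I*sqrt(1599930124926)/2114637 ≈ 0.59816*I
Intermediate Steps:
y(m) = 3*(33 + m)/(96 + m) (y(m) = 3*((33 + m)/(m + 96)) = 3*((33 + m)/(96 + m)) = 3*(33 + m)/(96 + m))
h = -101425/41874 (h = 1/(-126 + 120) - (-15741)/(-6979) = 1/(-6) - (-15741)*(-1)/6979 = -1/6 - 1*15741/6979 = -1/6 - 15741/6979 = -101425/41874 ≈ -2.4221)
sqrt(y(106) + h) = sqrt(3*(33 + 106)/(96 + 106) - 101425/41874) = sqrt(3*139/202 - 101425/41874) = sqrt(3*(1/202)*139 - 101425/41874) = sqrt(417/202 - 101425/41874) = sqrt(-756598/2114637) = I*sqrt(1599930124926)/2114637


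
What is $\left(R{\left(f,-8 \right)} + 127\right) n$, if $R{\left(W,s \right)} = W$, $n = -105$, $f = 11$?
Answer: $-14490$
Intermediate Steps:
$\left(R{\left(f,-8 \right)} + 127\right) n = \left(11 + 127\right) \left(-105\right) = 138 \left(-105\right) = -14490$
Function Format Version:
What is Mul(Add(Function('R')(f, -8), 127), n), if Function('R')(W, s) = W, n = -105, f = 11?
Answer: -14490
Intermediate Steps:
Mul(Add(Function('R')(f, -8), 127), n) = Mul(Add(11, 127), -105) = Mul(138, -105) = -14490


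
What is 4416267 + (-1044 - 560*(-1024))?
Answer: 4988663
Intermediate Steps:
4416267 + (-1044 - 560*(-1024)) = 4416267 + (-1044 + 573440) = 4416267 + 572396 = 4988663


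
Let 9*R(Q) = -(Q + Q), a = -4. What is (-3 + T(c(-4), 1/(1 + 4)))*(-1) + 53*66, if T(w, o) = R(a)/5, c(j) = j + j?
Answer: 157537/45 ≈ 3500.8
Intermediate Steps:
c(j) = 2*j
R(Q) = -2*Q/9 (R(Q) = (-(Q + Q))/9 = (-2*Q)/9 = -2*Q/9)
T(w, o) = 8/45 (T(w, o) = -2/9*(-4)/5 = (8/9)*(⅕) = 8/45)
(-3 + T(c(-4), 1/(1 + 4)))*(-1) + 53*66 = (-3 + 8/45)*(-1) + 53*66 = -127/45*(-1) + 3498 = 127/45 + 3498 = 157537/45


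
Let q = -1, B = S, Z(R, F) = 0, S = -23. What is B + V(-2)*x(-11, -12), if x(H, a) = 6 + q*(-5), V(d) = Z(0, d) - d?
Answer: -1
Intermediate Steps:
B = -23
V(d) = -d (V(d) = 0 - d = -d)
x(H, a) = 11 (x(H, a) = 6 - 1*(-5) = 6 + 5 = 11)
B + V(-2)*x(-11, -12) = -23 - 1*(-2)*11 = -23 + 2*11 = -23 + 22 = -1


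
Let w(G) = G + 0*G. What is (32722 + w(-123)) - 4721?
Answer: 27878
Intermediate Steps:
w(G) = G (w(G) = G + 0 = G)
(32722 + w(-123)) - 4721 = (32722 - 123) - 4721 = 32599 - 4721 = 27878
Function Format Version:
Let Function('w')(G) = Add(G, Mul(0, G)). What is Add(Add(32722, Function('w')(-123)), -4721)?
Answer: 27878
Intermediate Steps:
Function('w')(G) = G (Function('w')(G) = Add(G, 0) = G)
Add(Add(32722, Function('w')(-123)), -4721) = Add(Add(32722, -123), -4721) = Add(32599, -4721) = 27878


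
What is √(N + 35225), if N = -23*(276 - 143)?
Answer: 3*√3574 ≈ 179.35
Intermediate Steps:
N = -3059 (N = -23*133 = -3059)
√(N + 35225) = √(-3059 + 35225) = √32166 = 3*√3574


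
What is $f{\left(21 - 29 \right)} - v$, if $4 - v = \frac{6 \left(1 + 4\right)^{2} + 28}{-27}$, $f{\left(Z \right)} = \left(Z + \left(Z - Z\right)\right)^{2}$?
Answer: $\frac{1442}{27} \approx 53.407$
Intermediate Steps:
$f{\left(Z \right)} = Z^{2}$ ($f{\left(Z \right)} = \left(Z + 0\right)^{2} = Z^{2}$)
$v = \frac{286}{27}$ ($v = 4 - \frac{6 \left(1 + 4\right)^{2} + 28}{-27} = 4 - \left(6 \cdot 5^{2} + 28\right) \left(- \frac{1}{27}\right) = 4 - \left(6 \cdot 25 + 28\right) \left(- \frac{1}{27}\right) = 4 - \left(150 + 28\right) \left(- \frac{1}{27}\right) = 4 - 178 \left(- \frac{1}{27}\right) = 4 - - \frac{178}{27} = 4 + \frac{178}{27} = \frac{286}{27} \approx 10.593$)
$f{\left(21 - 29 \right)} - v = \left(21 - 29\right)^{2} - \frac{286}{27} = \left(-8\right)^{2} - \frac{286}{27} = 64 - \frac{286}{27} = \frac{1442}{27}$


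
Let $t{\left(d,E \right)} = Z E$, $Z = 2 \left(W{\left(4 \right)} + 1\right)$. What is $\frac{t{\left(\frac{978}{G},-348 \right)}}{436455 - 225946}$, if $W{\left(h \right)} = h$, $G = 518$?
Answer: $- \frac{3480}{210509} \approx -0.016531$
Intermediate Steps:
$Z = 10$ ($Z = 2 \left(4 + 1\right) = 2 \cdot 5 = 10$)
$t{\left(d,E \right)} = 10 E$
$\frac{t{\left(\frac{978}{G},-348 \right)}}{436455 - 225946} = \frac{10 \left(-348\right)}{436455 - 225946} = - \frac{3480}{436455 - 225946} = - \frac{3480}{210509}$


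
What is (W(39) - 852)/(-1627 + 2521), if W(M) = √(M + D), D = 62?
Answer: -142/149 + √101/894 ≈ -0.94178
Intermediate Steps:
W(M) = √(62 + M) (W(M) = √(M + 62) = √(62 + M))
(W(39) - 852)/(-1627 + 2521) = (√(62 + 39) - 852)/(-1627 + 2521) = (√101 - 852)/894 = (-852 + √101)*(1/894) = -142/149 + √101/894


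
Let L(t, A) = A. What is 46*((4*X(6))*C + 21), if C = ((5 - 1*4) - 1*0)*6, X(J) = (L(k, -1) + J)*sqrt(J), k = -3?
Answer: 966 + 5520*sqrt(6) ≈ 14487.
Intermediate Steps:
X(J) = sqrt(J)*(-1 + J) (X(J) = (-1 + J)*sqrt(J) = sqrt(J)*(-1 + J))
C = 6 (C = ((5 - 4) + 0)*6 = (1 + 0)*6 = 1*6 = 6)
46*((4*X(6))*C + 21) = 46*((4*(sqrt(6)*(-1 + 6)))*6 + 21) = 46*((4*(sqrt(6)*5))*6 + 21) = 46*((4*(5*sqrt(6)))*6 + 21) = 46*((20*sqrt(6))*6 + 21) = 46*(120*sqrt(6) + 21) = 46*(21 + 120*sqrt(6)) = 966 + 5520*sqrt(6)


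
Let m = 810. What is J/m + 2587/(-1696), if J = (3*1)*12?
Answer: -113023/76320 ≈ -1.4809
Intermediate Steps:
J = 36 (J = 3*12 = 36)
J/m + 2587/(-1696) = 36/810 + 2587/(-1696) = 36*(1/810) + 2587*(-1/1696) = 2/45 - 2587/1696 = -113023/76320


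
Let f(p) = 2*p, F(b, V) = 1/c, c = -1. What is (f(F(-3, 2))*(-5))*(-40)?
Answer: -400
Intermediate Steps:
F(b, V) = -1 (F(b, V) = 1/(-1) = -1)
(f(F(-3, 2))*(-5))*(-40) = ((2*(-1))*(-5))*(-40) = -2*(-5)*(-40) = 10*(-40) = -400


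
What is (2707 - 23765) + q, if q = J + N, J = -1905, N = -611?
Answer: -23574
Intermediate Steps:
q = -2516 (q = -1905 - 611 = -2516)
(2707 - 23765) + q = (2707 - 23765) - 2516 = -21058 - 2516 = -23574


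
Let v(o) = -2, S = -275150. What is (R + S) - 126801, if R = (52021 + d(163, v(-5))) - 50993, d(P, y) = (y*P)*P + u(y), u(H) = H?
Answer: -454063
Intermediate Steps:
d(P, y) = y + y*P**2 (d(P, y) = (y*P)*P + y = (P*y)*P + y = y*P**2 + y = y + y*P**2)
R = -52112 (R = (52021 - 2*(1 + 163**2)) - 50993 = (52021 - 2*(1 + 26569)) - 50993 = (52021 - 2*26570) - 50993 = (52021 - 53140) - 50993 = -1119 - 50993 = -52112)
(R + S) - 126801 = (-52112 - 275150) - 126801 = -327262 - 126801 = -454063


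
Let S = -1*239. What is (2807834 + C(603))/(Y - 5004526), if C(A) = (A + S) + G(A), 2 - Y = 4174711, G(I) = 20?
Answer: -2808218/9179235 ≈ -0.30593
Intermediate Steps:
Y = -4174709 (Y = 2 - 1*4174711 = 2 - 4174711 = -4174709)
S = -239
C(A) = -219 + A (C(A) = (A - 239) + 20 = (-239 + A) + 20 = -219 + A)
(2807834 + C(603))/(Y - 5004526) = (2807834 + (-219 + 603))/(-4174709 - 5004526) = (2807834 + 384)/(-9179235) = 2808218*(-1/9179235) = -2808218/9179235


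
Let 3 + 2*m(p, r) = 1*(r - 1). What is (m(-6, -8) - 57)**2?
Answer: 3969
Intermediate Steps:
m(p, r) = -2 + r/2 (m(p, r) = -3/2 + (1*(r - 1))/2 = -3/2 + (1*(-1 + r))/2 = -3/2 + (-1 + r)/2 = -3/2 + (-1/2 + r/2) = -2 + r/2)
(m(-6, -8) - 57)**2 = ((-2 + (1/2)*(-8)) - 57)**2 = ((-2 - 4) - 57)**2 = (-6 - 57)**2 = (-63)**2 = 3969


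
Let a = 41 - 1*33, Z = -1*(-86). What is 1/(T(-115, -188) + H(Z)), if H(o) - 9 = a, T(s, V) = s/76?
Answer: 76/1177 ≈ 0.064571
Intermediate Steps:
T(s, V) = s/76 (T(s, V) = s*(1/76) = s/76)
Z = 86
a = 8 (a = 41 - 33 = 8)
H(o) = 17 (H(o) = 9 + 8 = 17)
1/(T(-115, -188) + H(Z)) = 1/((1/76)*(-115) + 17) = 1/(-115/76 + 17) = 1/(1177/76) = 76/1177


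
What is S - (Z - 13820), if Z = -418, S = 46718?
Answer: 60956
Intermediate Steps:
S - (Z - 13820) = 46718 - (-418 - 13820) = 46718 - 1*(-14238) = 46718 + 14238 = 60956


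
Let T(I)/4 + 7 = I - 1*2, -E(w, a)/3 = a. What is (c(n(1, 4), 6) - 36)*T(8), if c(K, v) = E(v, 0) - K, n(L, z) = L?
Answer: 148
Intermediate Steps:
E(w, a) = -3*a
T(I) = -36 + 4*I (T(I) = -28 + 4*(I - 1*2) = -28 + 4*(I - 2) = -28 + 4*(-2 + I) = -28 + (-8 + 4*I) = -36 + 4*I)
c(K, v) = -K (c(K, v) = -3*0 - K = 0 - K = -K)
(c(n(1, 4), 6) - 36)*T(8) = (-1*1 - 36)*(-36 + 4*8) = (-1 - 36)*(-36 + 32) = -37*(-4) = 148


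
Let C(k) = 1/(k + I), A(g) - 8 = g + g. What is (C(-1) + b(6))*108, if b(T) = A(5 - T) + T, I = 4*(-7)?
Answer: 37476/29 ≈ 1292.3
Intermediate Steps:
I = -28
A(g) = 8 + 2*g (A(g) = 8 + (g + g) = 8 + 2*g)
b(T) = 18 - T (b(T) = (8 + 2*(5 - T)) + T = (8 + (10 - 2*T)) + T = (18 - 2*T) + T = 18 - T)
C(k) = 1/(-28 + k) (C(k) = 1/(k - 28) = 1/(-28 + k))
(C(-1) + b(6))*108 = (1/(-28 - 1) + (18 - 1*6))*108 = (1/(-29) + (18 - 6))*108 = (-1/29 + 12)*108 = (347/29)*108 = 37476/29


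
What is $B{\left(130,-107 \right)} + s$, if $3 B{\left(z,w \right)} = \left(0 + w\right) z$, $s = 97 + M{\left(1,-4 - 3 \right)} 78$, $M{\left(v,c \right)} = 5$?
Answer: $- \frac{12449}{3} \approx -4149.7$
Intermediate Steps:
$s = 487$ ($s = 97 + 5 \cdot 78 = 97 + 390 = 487$)
$B{\left(z,w \right)} = \frac{w z}{3}$ ($B{\left(z,w \right)} = \frac{\left(0 + w\right) z}{3} = \frac{w z}{3}$)
$B{\left(130,-107 \right)} + s = \frac{1}{3} \left(-107\right) 130 + 487 = - \frac{13910}{3} + 487 = - \frac{12449}{3}$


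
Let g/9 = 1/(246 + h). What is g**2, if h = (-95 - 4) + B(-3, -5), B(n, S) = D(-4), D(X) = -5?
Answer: 81/20164 ≈ 0.0040171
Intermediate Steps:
B(n, S) = -5
h = -104 (h = (-95 - 4) - 5 = -99 - 5 = -104)
g = 9/142 (g = 9/(246 - 104) = 9/142 ≈ 0.063380)
g**2 = (9/142)**2 = 81/20164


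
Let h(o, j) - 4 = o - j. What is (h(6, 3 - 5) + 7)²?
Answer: 361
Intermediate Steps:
h(o, j) = 4 + o - j (h(o, j) = 4 + (o - j) = 4 + o - j)
(h(6, 3 - 5) + 7)² = ((4 + 6 - (3 - 5)) + 7)² = ((4 + 6 - 1*(-2)) + 7)² = ((4 + 6 + 2) + 7)² = (12 + 7)² = 19² = 361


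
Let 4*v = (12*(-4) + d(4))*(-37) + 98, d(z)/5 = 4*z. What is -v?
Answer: 543/2 ≈ 271.50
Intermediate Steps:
d(z) = 20*z (d(z) = 5*(4*z) = 20*z)
v = -543/2 (v = ((12*(-4) + 20*4)*(-37) + 98)/4 = ((-48 + 80)*(-37) + 98)/4 = (32*(-37) + 98)/4 = (-1184 + 98)/4 = (¼)*(-1086) = -543/2 ≈ -271.50)
-v = -1*(-543/2) = 543/2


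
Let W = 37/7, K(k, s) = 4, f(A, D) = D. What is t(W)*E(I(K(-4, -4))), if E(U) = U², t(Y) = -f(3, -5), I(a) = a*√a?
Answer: 320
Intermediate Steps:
I(a) = a^(3/2)
W = 37/7 (W = 37*(⅐) = 37/7 ≈ 5.2857)
t(Y) = 5 (t(Y) = -1*(-5) = 5)
t(W)*E(I(K(-4, -4))) = 5*(4^(3/2))² = 5*8² = 5*64 = 320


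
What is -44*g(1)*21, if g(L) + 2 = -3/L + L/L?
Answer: 3696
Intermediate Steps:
g(L) = -1 - 3/L (g(L) = -2 + (-3/L + L/L) = -2 + (-3/L + 1) = -2 + (1 - 3/L) = -1 - 3/L)
-44*g(1)*21 = -44*(-3 - 1*1)/1*21 = -44*(-3 - 1)*21 = -44*(-4)*21 = 176*21 = 3696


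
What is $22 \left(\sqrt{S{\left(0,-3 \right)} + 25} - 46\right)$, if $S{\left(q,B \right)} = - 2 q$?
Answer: $-902$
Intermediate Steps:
$22 \left(\sqrt{S{\left(0,-3 \right)} + 25} - 46\right) = 22 \left(\sqrt{\left(-2\right) 0 + 25} - 46\right) = 22 \left(\sqrt{0 + 25} - 46\right) = 22 \left(\sqrt{25} - 46\right) = 22 \left(5 - 46\right) = 22 \left(-41\right) = -902$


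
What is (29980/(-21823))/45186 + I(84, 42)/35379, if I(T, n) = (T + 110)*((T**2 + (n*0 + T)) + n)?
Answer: 76329539275978/1938167910309 ≈ 39.382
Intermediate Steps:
I(T, n) = (110 + T)*(T + n + T**2) (I(T, n) = (110 + T)*((T**2 + (0 + T)) + n) = (110 + T)*((T**2 + T) + n) = (110 + T)*((T + T**2) + n) = (110 + T)*(T + n + T**2))
(29980/(-21823))/45186 + I(84, 42)/35379 = (29980/(-21823))/45186 + (84**3 + 110*84 + 110*42 + 111*84**2 + 84*42)/35379 = (29980*(-1/21823))*(1/45186) + (592704 + 9240 + 4620 + 111*7056 + 3528)*(1/35379) = -29980/21823*1/45186 + (592704 + 9240 + 4620 + 783216 + 3528)*(1/35379) = -14990/493047039 + 1393308*(1/35379) = -14990/493047039 + 154812/3931 = 76329539275978/1938167910309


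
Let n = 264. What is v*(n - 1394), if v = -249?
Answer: 281370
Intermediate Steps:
v*(n - 1394) = -249*(264 - 1394) = -249*(-1130) = 281370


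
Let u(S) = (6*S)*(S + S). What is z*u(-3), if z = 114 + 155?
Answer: 29052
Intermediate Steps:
u(S) = 12*S**2 (u(S) = (6*S)*(2*S) = 12*S**2)
z = 269
z*u(-3) = 269*(12*(-3)**2) = 269*(12*9) = 269*108 = 29052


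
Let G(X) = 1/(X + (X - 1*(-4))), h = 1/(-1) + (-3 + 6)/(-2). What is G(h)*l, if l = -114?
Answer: 114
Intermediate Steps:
h = -5/2 (h = 1*(-1) + 3*(-1/2) = -1 - 3/2 = -5/2 ≈ -2.5000)
G(X) = 1/(4 + 2*X) (G(X) = 1/(X + (X + 4)) = 1/(X + (4 + X)) = 1/(4 + 2*X))
G(h)*l = (1/(2*(2 - 5/2)))*(-114) = (1/(2*(-1/2)))*(-114) = ((1/2)*(-2))*(-114) = -1*(-114) = 114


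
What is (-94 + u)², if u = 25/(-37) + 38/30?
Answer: 2687592964/308025 ≈ 8725.3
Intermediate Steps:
u = 328/555 (u = 25*(-1/37) + 38*(1/30) = -25/37 + 19/15 = 328/555 ≈ 0.59099)
(-94 + u)² = (-94 + 328/555)² = (-51842/555)² = 2687592964/308025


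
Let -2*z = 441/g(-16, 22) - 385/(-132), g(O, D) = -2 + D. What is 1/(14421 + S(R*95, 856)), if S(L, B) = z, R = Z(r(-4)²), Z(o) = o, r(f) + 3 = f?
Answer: 60/864511 ≈ 6.9403e-5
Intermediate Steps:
r(f) = -3 + f
R = 49 (R = (-3 - 4)² = (-7)² = 49)
z = -749/60 (z = -(441/(-2 + 22) - 385/(-132))/2 = -(441/20 - 385*(-1/132))/2 = -(441*(1/20) + 35/12)/2 = -(441/20 + 35/12)/2 = -½*749/30 = -749/60 ≈ -12.483)
S(L, B) = -749/60
1/(14421 + S(R*95, 856)) = 1/(14421 - 749/60) = 1/(864511/60) = 60/864511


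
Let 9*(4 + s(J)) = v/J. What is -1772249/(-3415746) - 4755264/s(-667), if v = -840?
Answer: 8125451109181555/6595805526 ≈ 1.2319e+6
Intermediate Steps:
s(J) = -4 - 280/(3*J) (s(J) = -4 + (-840/J)/9 = -4 - 280/(3*J))
-1772249/(-3415746) - 4755264/s(-667) = -1772249/(-3415746) - 4755264/(-4 - 280/3/(-667)) = -1772249*(-1/3415746) - 4755264/(-4 - 280/3*(-1/667)) = 1772249/3415746 - 4755264/(-4 + 280/2001) = 1772249/3415746 - 4755264/(-7724/2001) = 1772249/3415746 - 4755264*(-2001/7724) = 1772249/3415746 + 2378820816/1931 = 8125451109181555/6595805526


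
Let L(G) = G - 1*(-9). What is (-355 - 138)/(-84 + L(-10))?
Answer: 29/5 ≈ 5.8000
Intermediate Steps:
L(G) = 9 + G (L(G) = G + 9 = 9 + G)
(-355 - 138)/(-84 + L(-10)) = (-355 - 138)/(-84 + (9 - 10)) = -493/(-84 - 1) = -493/(-85) = -493*(-1/85) = 29/5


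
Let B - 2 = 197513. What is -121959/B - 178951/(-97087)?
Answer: 23504873332/19176138805 ≈ 1.2257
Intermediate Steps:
B = 197515 (B = 2 + 197513 = 197515)
-121959/B - 178951/(-97087) = -121959/197515 - 178951/(-97087) = -121959*1/197515 - 178951*(-1/97087) = -121959/197515 + 178951/97087 = 23504873332/19176138805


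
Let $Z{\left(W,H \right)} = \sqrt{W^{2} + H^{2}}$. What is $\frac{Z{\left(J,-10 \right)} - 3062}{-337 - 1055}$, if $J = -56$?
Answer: $\frac{1531}{696} - \frac{\sqrt{809}}{696} \approx 2.1588$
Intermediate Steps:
$Z{\left(W,H \right)} = \sqrt{H^{2} + W^{2}}$
$\frac{Z{\left(J,-10 \right)} - 3062}{-337 - 1055} = \frac{\sqrt{\left(-10\right)^{2} + \left(-56\right)^{2}} - 3062}{-337 - 1055} = \frac{\sqrt{100 + 3136} - 3062}{-1392} = \left(\sqrt{3236} - 3062\right) \left(- \frac{1}{1392}\right) = \left(2 \sqrt{809} - 3062\right) \left(- \frac{1}{1392}\right) = \left(-3062 + 2 \sqrt{809}\right) \left(- \frac{1}{1392}\right) = \frac{1531}{696} - \frac{\sqrt{809}}{696}$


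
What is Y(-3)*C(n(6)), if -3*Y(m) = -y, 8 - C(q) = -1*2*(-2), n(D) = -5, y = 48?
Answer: 64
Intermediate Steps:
C(q) = 4 (C(q) = 8 - (-1*2)*(-2) = 8 - (-2)*(-2) = 8 - 1*4 = 8 - 4 = 4)
Y(m) = 16 (Y(m) = -(-1)*48/3 = -1/3*(-48) = 16)
Y(-3)*C(n(6)) = 16*4 = 64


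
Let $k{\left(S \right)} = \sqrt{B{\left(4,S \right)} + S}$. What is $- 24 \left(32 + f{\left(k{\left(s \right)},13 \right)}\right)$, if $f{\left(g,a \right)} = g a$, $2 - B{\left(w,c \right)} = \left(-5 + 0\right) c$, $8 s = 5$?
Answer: $-768 - 156 \sqrt{23} \approx -1516.2$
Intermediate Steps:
$s = \frac{5}{8}$ ($s = \frac{1}{8} \cdot 5 = \frac{5}{8} \approx 0.625$)
$B{\left(w,c \right)} = 2 + 5 c$ ($B{\left(w,c \right)} = 2 - \left(-5 + 0\right) c = 2 - - 5 c = 2 + 5 c$)
$k{\left(S \right)} = \sqrt{2 + 6 S}$ ($k{\left(S \right)} = \sqrt{\left(2 + 5 S\right) + S} = \sqrt{2 + 6 S}$)
$f{\left(g,a \right)} = a g$
$- 24 \left(32 + f{\left(k{\left(s \right)},13 \right)}\right) = - 24 \left(32 + 13 \sqrt{2 + 6 \cdot \frac{5}{8}}\right) = - 24 \left(32 + 13 \sqrt{2 + \frac{15}{4}}\right) = - 24 \left(32 + 13 \sqrt{\frac{23}{4}}\right) = - 24 \left(32 + 13 \frac{\sqrt{23}}{2}\right) = - 24 \left(32 + \frac{13 \sqrt{23}}{2}\right) = -768 - 156 \sqrt{23}$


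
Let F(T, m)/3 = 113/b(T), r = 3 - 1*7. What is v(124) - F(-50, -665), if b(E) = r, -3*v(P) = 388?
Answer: -535/12 ≈ -44.583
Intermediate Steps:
v(P) = -388/3 (v(P) = -⅓*388 = -388/3)
r = -4 (r = 3 - 7 = -4)
b(E) = -4
F(T, m) = -339/4 (F(T, m) = 3*(113/(-4)) = 3*(113*(-¼)) = 3*(-113/4) = -339/4)
v(124) - F(-50, -665) = -388/3 - 1*(-339/4) = -388/3 + 339/4 = -535/12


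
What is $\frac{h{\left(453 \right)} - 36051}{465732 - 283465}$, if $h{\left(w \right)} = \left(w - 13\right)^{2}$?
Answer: $\frac{157549}{182267} \approx 0.86439$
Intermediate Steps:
$h{\left(w \right)} = \left(-13 + w\right)^{2}$
$\frac{h{\left(453 \right)} - 36051}{465732 - 283465} = \frac{\left(-13 + 453\right)^{2} - 36051}{465732 - 283465} = \frac{440^{2} - 36051}{182267} = \left(193600 - 36051\right) \frac{1}{182267} = 157549 \cdot \frac{1}{182267} = \frac{157549}{182267}$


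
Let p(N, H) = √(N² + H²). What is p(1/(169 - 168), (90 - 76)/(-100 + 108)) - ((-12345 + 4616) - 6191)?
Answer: 13920 + √65/4 ≈ 13922.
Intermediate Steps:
p(N, H) = √(H² + N²)
p(1/(169 - 168), (90 - 76)/(-100 + 108)) - ((-12345 + 4616) - 6191) = √(((90 - 76)/(-100 + 108))² + (1/(169 - 168))²) - ((-12345 + 4616) - 6191) = √((14/8)² + (1/1)²) - (-7729 - 6191) = √((14*(⅛))² + 1²) - 1*(-13920) = √((7/4)² + 1) + 13920 = √(49/16 + 1) + 13920 = √(65/16) + 13920 = √65/4 + 13920 = 13920 + √65/4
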